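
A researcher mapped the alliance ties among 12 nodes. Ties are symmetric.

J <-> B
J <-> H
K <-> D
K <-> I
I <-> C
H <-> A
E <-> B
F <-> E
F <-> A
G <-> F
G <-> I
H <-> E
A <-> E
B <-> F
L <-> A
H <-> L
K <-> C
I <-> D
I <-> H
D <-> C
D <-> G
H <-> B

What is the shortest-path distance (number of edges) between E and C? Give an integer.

One shortest route is E – H – I – C, which uses 3 edges, and at distance 2 from E we only reach {G, I, J, L}, which does not include C. So d(E,C) = 3.

3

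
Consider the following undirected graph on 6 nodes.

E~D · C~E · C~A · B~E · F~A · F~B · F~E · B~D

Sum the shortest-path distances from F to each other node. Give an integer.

7

Distances from F: A:1, B:1, C:2, D:2, E:1.
Sum = 1 + 1 + 2 + 2 + 1 = 7.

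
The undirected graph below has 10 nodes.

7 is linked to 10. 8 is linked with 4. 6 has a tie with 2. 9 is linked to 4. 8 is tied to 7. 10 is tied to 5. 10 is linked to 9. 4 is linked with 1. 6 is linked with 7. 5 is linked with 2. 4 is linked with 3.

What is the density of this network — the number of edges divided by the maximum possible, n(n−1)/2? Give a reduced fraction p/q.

11/45

There are 11 edges and 10 nodes, so the maximum possible is C(10,2) = 45.
Density = 11/45.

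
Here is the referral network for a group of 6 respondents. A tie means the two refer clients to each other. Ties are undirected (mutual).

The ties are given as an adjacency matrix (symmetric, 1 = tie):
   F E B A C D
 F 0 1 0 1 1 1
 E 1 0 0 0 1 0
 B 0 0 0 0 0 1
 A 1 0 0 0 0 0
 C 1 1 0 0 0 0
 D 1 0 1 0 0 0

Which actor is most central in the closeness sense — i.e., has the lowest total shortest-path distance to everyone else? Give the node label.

Farness (sum of distances to all others) for each node — A:10, B:12, C:9, D:8, E:9, F:6.
The smallest farness is 6, for F, so F has the highest closeness.

F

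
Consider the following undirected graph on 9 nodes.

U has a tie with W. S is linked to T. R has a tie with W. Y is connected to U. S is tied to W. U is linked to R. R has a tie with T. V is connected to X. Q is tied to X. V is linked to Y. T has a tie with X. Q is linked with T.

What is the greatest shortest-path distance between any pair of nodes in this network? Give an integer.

Eccentricity of each node (its greatest distance to any other): Q:3, R:3, S:3, T:3, U:3, V:3, W:3, X:3, Y:3.
The maximum eccentricity is 3, realized for instance by the pair V–S via V – X – T – S. So the diameter is 3.

3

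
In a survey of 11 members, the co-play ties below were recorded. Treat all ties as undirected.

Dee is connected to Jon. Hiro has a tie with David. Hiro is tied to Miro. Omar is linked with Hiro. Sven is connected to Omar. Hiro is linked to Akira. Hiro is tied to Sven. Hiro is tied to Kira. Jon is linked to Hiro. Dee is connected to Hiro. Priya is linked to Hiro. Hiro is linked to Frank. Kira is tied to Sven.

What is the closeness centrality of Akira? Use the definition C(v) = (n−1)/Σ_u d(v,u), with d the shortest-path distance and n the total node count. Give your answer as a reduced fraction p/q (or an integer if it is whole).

10/19

Distances from Akira: David:2, Dee:2, Frank:2, Hiro:1, Jon:2, Kira:2, Miro:2, Omar:2, Priya:2, Sven:2. Sum = 19.
n = 11, so closeness = 10/19.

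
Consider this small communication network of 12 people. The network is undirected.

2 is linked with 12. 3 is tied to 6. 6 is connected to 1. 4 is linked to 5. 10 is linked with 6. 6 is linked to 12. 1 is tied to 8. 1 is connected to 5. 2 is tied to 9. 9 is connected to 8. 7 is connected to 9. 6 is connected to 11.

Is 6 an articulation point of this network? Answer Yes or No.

Yes

Removing 6 leaves {1, 2, 4, 5, 7, 8, 9, and 12} with no path to {3}, so the network splits into 4 components. 6 is a cut vertex.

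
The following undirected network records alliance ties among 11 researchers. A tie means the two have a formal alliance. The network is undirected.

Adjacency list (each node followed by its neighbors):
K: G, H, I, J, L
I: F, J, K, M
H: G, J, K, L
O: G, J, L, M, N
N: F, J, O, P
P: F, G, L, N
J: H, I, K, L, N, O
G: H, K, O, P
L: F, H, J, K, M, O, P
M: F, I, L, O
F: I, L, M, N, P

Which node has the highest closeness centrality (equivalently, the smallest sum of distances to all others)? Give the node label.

L

Farness (sum of distances to all others) for each node — F:15, G:16, H:16, I:16, J:14, K:15, L:13, M:16, N:16, O:15, P:16.
The smallest farness is 13, for L, so L has the highest closeness.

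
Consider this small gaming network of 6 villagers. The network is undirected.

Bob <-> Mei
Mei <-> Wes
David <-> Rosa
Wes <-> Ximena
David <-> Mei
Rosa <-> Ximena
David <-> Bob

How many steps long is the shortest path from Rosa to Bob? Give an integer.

2

One shortest route is Rosa – David – Bob, which uses 2 edges, and Rosa and Bob are not directly tied, so nothing shorter exists. So d(Rosa,Bob) = 2.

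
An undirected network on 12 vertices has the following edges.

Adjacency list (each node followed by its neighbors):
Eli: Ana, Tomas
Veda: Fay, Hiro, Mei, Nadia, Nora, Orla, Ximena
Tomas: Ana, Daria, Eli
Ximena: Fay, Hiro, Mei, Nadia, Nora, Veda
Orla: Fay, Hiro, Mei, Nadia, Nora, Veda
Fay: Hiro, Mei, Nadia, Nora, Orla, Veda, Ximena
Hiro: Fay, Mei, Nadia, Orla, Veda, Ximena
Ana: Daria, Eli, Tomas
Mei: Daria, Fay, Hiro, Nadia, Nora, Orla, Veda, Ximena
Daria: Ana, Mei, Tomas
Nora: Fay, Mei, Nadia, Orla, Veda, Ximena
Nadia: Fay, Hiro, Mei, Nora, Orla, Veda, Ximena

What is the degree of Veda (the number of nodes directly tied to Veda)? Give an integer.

7

Veda is directly tied to Fay, Hiro, Mei, Nadia, Nora, Orla, and Ximena. That is 7 neighbors, so the degree of Veda is 7.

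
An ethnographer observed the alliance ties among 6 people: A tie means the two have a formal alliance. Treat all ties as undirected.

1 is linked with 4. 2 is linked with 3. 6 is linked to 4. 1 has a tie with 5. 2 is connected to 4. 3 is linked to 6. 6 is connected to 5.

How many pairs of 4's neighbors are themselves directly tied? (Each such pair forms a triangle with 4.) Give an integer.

0

4's neighbors are 1, 2, and 6, but none of them are tied to each other, so no triangle contains 4.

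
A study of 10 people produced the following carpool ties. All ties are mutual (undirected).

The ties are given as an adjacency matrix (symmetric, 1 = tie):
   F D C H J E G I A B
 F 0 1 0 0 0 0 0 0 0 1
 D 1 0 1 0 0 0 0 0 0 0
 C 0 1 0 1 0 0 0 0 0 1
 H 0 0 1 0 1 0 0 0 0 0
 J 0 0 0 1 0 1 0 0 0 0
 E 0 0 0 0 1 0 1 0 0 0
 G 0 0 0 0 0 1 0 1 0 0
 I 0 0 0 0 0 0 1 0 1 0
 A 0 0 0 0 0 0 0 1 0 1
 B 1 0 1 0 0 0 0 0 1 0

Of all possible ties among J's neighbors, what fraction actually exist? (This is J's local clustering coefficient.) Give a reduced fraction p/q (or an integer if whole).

J's neighbors: E and H (k = 2).
Possible neighbor pairs: C(2,2) = 1. Edges among them: none → e = 0.
Clustering(J) = 0/1.

0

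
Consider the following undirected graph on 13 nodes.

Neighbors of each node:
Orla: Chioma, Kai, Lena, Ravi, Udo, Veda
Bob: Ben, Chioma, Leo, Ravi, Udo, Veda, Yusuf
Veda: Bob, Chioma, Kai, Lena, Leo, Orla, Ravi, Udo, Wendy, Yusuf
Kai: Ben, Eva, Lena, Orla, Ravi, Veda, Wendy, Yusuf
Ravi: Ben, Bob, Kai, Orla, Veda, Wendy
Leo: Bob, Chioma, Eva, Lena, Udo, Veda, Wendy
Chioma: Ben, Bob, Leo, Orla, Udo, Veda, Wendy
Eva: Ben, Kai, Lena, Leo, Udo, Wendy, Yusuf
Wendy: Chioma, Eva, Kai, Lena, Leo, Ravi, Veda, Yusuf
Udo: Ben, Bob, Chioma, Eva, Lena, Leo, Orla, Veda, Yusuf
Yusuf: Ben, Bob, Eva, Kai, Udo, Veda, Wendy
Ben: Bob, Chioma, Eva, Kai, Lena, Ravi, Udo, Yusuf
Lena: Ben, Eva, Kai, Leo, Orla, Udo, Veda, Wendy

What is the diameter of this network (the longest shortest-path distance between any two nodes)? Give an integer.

Eccentricity of each node (its greatest distance to any other): Ben:2, Bob:2, Chioma:2, Eva:2, Kai:2, Lena:2, Leo:2, Orla:2, Ravi:2, Udo:2, Veda:2, Wendy:2, Yusuf:2.
The maximum eccentricity is 2, realized for instance by the pair Kai–Bob via Kai – Veda – Bob. So the diameter is 2.

2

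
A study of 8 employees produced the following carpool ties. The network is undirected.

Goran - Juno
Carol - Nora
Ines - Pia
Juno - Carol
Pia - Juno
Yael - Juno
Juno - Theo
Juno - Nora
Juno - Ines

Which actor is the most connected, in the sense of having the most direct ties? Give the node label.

Juno

Degrees — Carol:2, Goran:1, Ines:2, Juno:7, Nora:2, Pia:2, Theo:1, Yael:1.
The maximum is 7, attained only by Juno.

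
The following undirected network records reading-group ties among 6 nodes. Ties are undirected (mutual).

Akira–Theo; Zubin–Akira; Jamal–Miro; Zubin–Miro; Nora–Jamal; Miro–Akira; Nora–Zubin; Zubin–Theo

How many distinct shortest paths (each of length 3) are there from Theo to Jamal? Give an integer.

3

The shortest distance is 3. The length-3 paths are: Theo–Zubin–Nora–Jamal; Theo–Zubin–Miro–Jamal; Theo–Akira–Miro–Jamal.
That gives 3 distinct shortest paths.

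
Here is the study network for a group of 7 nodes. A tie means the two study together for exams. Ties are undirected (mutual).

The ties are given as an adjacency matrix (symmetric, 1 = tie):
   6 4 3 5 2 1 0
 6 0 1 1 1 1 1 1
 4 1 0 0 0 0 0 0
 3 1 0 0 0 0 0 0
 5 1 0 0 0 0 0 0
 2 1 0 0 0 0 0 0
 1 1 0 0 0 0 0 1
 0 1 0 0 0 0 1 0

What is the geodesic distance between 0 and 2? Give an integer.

2

One shortest route is 0 – 6 – 2, which uses 2 edges, and 0 and 2 are not directly tied, so nothing shorter exists. So d(0,2) = 2.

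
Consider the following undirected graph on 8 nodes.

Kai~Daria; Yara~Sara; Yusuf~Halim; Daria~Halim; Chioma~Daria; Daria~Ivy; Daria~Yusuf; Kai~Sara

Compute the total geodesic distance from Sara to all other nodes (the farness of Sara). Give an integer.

16

Distances from Sara: Chioma:3, Daria:2, Halim:3, Ivy:3, Kai:1, Yara:1, Yusuf:3.
Sum = 3 + 2 + 3 + 3 + 1 + 1 + 3 = 16.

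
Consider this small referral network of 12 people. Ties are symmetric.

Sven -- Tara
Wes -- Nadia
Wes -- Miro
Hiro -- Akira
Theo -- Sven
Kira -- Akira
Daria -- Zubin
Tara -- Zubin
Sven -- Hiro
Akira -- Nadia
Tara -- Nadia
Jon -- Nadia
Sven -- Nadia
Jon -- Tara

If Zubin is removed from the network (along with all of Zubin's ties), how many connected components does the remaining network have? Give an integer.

Without Zubin, the remaining ties split the others into: {Akira, Hiro, Jon, Kira, Miro, Nadia, Sven, Tara, Theo, Wes}; {Daria}.
That's 2 separate components.

2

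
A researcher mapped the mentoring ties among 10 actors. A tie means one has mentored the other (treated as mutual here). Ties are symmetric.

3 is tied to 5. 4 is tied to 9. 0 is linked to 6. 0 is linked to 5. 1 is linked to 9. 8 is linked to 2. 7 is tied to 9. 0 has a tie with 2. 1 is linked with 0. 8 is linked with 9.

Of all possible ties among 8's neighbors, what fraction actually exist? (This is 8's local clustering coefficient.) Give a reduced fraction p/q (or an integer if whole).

0

8's neighbors: 2 and 9 (k = 2).
Possible neighbor pairs: C(2,2) = 1. Edges among them: none → e = 0.
Clustering(8) = 0/1.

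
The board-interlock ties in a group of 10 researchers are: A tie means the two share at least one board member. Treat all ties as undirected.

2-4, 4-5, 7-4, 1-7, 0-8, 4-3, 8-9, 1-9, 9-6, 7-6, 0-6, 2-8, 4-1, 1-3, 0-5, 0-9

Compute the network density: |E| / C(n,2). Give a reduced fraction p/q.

There are 16 edges and 10 nodes, so the maximum possible is C(10,2) = 45.
Density = 16/45.

16/45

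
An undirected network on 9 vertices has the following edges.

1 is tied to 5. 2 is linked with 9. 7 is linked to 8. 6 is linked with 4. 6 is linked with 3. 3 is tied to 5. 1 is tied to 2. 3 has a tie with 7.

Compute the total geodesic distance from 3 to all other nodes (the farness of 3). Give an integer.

16

Distances from 3: 1:2, 2:3, 4:2, 5:1, 6:1, 7:1, 8:2, 9:4.
Sum = 2 + 3 + 2 + 1 + 1 + 1 + 2 + 4 = 16.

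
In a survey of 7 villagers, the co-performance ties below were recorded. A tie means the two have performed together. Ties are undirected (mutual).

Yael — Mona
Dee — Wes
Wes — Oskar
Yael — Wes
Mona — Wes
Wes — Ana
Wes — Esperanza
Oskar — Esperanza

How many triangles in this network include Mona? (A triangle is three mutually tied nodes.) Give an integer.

1

Mona's neighbors: Wes and Yael.
Neighbor pairs that are themselves tied: Mona–Wes–Yael. Each forms one triangle with Mona, for 1 in total.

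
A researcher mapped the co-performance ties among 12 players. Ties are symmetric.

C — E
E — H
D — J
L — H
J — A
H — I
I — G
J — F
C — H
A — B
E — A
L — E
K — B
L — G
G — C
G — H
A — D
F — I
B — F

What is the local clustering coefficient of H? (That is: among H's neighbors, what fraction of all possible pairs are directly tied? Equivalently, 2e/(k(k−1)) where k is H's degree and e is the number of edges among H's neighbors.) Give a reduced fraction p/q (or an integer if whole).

1/2

H's neighbors: C, E, G, I, and L (k = 5).
Possible neighbor pairs: C(5,2) = 10. Edges among them: C–E, C–G, E–L, G–I, G–L → e = 5.
Clustering(H) = 5/10 = 1/2.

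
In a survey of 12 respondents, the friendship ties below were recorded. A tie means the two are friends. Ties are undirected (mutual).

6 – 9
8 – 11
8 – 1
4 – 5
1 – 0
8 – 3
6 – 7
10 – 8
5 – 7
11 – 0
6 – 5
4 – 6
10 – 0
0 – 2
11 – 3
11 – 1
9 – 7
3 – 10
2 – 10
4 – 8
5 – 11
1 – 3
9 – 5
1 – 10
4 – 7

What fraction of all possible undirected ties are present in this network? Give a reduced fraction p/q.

There are 25 edges and 12 nodes, so the maximum possible is C(12,2) = 66.
Density = 25/66.

25/66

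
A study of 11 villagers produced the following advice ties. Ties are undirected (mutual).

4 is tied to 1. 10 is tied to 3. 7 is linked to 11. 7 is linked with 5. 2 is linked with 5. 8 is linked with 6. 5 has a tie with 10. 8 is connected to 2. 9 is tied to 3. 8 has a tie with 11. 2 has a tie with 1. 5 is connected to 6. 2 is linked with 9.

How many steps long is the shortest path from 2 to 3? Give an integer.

One shortest route is 2 – 9 – 3, which uses 2 edges, and 2 and 3 are not directly tied, so nothing shorter exists. So d(2,3) = 2.

2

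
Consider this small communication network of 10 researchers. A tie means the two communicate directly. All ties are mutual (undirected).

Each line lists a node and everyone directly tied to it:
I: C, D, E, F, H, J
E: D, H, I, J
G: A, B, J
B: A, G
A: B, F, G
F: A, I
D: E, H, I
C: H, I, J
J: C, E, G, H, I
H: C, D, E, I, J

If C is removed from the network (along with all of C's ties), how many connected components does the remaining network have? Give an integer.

1

C's neighbors (H, I, and J) remain reachable from one another through other ties, so the rest of the network stays in one piece.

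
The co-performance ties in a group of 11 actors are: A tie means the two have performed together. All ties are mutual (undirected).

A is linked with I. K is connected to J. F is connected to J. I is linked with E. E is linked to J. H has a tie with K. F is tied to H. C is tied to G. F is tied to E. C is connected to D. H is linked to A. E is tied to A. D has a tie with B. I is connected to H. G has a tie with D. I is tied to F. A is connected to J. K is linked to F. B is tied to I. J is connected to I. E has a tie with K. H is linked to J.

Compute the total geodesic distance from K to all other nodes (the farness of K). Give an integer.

25

Distances from K: A:2, B:3, C:5, D:4, E:1, F:1, G:5, H:1, I:2, J:1.
Sum = 2 + 3 + 5 + 4 + 1 + 1 + 5 + 1 + 2 + 1 = 25.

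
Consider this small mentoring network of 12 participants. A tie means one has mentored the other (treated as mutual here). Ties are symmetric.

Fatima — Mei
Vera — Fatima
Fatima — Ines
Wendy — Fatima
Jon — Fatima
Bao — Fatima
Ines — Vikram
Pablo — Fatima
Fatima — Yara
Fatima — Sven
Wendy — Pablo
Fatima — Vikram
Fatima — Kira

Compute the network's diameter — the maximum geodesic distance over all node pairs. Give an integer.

Eccentricity of each node (its greatest distance to any other): Bao:2, Fatima:1, Ines:2, Jon:2, Kira:2, Mei:2, Pablo:2, Sven:2, Vera:2, Vikram:2, Wendy:2, Yara:2.
The maximum eccentricity is 2, realized for instance by the pair Yara–Bao via Yara – Fatima – Bao. So the diameter is 2.

2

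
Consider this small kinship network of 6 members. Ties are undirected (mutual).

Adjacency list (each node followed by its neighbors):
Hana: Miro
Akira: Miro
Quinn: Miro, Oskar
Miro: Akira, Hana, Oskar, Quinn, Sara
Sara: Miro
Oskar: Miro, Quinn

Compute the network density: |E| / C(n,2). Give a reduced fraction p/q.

There are 6 edges and 6 nodes, so the maximum possible is C(6,2) = 15.
Density = 6/15 = 2/5.

2/5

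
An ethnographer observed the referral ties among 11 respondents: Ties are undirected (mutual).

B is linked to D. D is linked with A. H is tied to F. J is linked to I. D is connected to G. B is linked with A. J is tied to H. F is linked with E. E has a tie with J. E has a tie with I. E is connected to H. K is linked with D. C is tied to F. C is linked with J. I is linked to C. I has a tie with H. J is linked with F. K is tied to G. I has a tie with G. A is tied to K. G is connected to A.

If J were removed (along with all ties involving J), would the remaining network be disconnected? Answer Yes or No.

No

Even without J, every remaining node can still reach every other (the residual graph is connected), so J is not a cut vertex.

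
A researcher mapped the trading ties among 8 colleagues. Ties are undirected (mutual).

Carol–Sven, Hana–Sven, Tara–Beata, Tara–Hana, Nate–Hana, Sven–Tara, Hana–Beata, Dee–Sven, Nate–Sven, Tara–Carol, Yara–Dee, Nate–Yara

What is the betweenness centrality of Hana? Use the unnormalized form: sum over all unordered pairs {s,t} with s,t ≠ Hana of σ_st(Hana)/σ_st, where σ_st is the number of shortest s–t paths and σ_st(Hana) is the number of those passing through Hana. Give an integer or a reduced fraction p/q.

23/6

Pairs whose geodesics pass through Hana — Dee–Beata: 1/2; Yara–Beata: 1; Yara–Tara: 1/3; Beata–Sven: 1/2; Beata–Nate: 1; Tara–Nate: 1/2.
All other pairs contribute 0.
Summing the contributions gives betweenness(Hana) = 23/6.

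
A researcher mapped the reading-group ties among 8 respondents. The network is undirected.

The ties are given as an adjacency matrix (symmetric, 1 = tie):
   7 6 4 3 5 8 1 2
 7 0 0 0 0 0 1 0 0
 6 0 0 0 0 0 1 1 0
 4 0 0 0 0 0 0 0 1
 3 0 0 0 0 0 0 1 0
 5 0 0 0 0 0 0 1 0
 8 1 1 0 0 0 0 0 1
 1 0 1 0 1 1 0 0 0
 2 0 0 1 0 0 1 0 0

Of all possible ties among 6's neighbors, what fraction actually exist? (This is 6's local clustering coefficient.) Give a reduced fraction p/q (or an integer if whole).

0

6's neighbors: 1 and 8 (k = 2).
Possible neighbor pairs: C(2,2) = 1. Edges among them: none → e = 0.
Clustering(6) = 0/1.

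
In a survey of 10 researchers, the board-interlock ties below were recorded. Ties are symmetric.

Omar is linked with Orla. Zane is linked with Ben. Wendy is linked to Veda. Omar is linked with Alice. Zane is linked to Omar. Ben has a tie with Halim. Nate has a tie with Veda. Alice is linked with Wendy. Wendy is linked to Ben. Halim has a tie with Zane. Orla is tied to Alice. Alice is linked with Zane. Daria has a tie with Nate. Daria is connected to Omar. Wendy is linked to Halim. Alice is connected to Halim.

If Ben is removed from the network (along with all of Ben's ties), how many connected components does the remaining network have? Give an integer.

1

Ben's neighbors (Halim, Wendy, and Zane) remain reachable from one another through other ties, so the rest of the network stays in one piece.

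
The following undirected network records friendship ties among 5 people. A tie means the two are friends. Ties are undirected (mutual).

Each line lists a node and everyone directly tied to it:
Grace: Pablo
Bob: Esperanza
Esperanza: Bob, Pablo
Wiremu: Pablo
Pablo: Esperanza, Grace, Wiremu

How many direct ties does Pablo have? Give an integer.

Pablo is directly tied to Esperanza, Grace, and Wiremu. That is 3 neighbors, so the degree of Pablo is 3.

3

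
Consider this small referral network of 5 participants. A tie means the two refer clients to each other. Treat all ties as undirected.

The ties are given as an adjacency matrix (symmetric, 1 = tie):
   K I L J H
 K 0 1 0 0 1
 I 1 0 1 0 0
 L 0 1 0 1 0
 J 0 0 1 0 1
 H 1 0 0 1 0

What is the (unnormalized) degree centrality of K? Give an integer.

2

K is directly tied to H and I. That is 2 neighbors, so the degree of K is 2.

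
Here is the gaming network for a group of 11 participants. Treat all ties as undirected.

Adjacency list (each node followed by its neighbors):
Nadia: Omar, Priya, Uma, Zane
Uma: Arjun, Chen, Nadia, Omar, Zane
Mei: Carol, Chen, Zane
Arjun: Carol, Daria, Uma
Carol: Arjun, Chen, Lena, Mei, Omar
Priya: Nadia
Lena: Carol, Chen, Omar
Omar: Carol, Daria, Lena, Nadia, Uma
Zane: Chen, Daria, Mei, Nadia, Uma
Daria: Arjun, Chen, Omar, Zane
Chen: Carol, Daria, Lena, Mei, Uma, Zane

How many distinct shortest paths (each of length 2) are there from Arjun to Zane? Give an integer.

2

The shortest distance is 2. The length-2 paths are: Arjun–Daria–Zane; Arjun–Uma–Zane.
That gives 2 distinct shortest paths.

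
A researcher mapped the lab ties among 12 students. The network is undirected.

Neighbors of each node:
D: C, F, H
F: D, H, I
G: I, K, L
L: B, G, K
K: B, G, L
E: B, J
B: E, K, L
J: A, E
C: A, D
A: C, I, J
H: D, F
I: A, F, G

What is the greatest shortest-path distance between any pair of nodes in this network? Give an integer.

Eccentricity of each node (its greatest distance to any other): A:3, B:5, C:4, D:5, E:5, F:4, G:3, H:5, I:3, J:4, K:4, L:4.
The maximum eccentricity is 5, realized for instance by the pair H–E via H – F – I – A – J – E. So the diameter is 5.

5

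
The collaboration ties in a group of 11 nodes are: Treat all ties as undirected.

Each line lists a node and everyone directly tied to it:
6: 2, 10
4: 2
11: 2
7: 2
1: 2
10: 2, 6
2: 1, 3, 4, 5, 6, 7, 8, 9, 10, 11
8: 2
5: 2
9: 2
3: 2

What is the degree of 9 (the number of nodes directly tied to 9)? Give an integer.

1

9 is directly tied to 2. That is 1 neighbor, so the degree of 9 is 1.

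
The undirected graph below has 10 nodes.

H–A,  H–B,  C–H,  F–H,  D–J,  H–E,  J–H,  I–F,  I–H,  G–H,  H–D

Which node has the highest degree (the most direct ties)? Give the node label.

H

Degrees — A:1, B:1, C:1, D:2, E:1, F:2, G:1, H:9, I:2, J:2.
The maximum is 9, attained only by H.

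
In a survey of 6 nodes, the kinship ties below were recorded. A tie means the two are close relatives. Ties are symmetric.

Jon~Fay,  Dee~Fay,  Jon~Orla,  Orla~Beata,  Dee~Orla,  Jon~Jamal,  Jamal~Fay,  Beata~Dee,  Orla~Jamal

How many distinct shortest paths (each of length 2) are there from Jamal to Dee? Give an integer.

2

The shortest distance is 2. The length-2 paths are: Jamal–Orla–Dee; Jamal–Fay–Dee.
That gives 2 distinct shortest paths.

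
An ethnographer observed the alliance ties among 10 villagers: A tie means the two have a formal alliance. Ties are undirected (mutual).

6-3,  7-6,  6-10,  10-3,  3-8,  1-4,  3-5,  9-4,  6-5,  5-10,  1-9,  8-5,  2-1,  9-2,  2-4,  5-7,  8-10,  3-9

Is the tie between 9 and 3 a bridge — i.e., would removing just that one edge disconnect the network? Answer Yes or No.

Yes

Without the 9–3 edge there is no alternate route between 9 and 3, so the network disconnects. It is a bridge.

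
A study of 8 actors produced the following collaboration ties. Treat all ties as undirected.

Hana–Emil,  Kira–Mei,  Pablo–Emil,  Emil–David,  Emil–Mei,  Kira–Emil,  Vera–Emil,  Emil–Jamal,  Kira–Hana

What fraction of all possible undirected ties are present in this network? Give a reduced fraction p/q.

There are 9 edges and 8 nodes, so the maximum possible is C(8,2) = 28.
Density = 9/28.

9/28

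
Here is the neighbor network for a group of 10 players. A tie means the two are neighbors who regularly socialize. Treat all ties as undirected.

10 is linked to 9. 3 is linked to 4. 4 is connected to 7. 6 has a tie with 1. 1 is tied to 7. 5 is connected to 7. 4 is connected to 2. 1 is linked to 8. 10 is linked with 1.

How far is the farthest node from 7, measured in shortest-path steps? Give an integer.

3

Distances from 7: 1:1, 2:2, 3:2, 4:1, 5:1, 6:2, 8:2, 9:3, 10:2.
The largest is 3 (to 9), so the eccentricity of 7 is 3.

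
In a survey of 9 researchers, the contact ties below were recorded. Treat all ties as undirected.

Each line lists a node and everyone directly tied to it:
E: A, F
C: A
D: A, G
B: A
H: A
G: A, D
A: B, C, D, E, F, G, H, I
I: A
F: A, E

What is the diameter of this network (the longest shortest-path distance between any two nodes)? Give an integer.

Eccentricity of each node (its greatest distance to any other): A:1, B:2, C:2, D:2, E:2, F:2, G:2, H:2, I:2.
The maximum eccentricity is 2, realized for instance by the pair E–B via E – A – B. So the diameter is 2.

2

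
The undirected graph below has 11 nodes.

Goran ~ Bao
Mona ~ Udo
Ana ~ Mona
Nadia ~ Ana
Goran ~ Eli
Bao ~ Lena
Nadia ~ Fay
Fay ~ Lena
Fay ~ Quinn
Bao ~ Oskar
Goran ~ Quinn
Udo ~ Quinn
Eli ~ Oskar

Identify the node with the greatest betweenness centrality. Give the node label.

Quinn

Unnormalized betweenness of each node: Ana:5/2, Bao:8, Eli:2, Fay:14, Goran:13, Lena:6, Mona:3, Nadia:13/2, Oskar:1, Quinn:35/2, Udo:15/2.
Quinn has the largest value, 35/2, making it the main broker — the node through which the most shortest paths run.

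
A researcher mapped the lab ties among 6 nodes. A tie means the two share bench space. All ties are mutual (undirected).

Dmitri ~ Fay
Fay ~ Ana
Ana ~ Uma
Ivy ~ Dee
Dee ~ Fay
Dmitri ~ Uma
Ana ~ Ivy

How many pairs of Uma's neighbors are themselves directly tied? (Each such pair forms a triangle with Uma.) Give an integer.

0

Uma's neighbors are Ana and Dmitri, but none of them are tied to each other, so no triangle contains Uma.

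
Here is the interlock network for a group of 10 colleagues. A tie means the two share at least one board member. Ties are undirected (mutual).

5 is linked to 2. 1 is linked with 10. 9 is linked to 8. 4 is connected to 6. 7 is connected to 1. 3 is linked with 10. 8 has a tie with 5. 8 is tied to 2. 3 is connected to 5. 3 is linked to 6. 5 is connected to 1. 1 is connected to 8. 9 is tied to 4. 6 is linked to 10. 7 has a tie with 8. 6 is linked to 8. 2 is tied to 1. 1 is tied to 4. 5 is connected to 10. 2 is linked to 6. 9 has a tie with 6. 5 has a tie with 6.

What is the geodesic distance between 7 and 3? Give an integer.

3

One shortest route is 7 – 1 – 10 – 3, which uses 3 edges, and at distance 2 from 7 we only reach {2, 4, 5, 6, 9, 10}, which does not include 3. So d(7,3) = 3.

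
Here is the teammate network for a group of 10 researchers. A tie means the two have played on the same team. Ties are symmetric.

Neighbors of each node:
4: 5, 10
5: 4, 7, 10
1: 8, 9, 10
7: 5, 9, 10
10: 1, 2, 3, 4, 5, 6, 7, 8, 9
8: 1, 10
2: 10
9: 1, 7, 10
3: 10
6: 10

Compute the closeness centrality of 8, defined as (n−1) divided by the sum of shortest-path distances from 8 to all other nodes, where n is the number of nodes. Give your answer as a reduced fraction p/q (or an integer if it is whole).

9/16

Distances from 8: 1:1, 2:2, 3:2, 4:2, 5:2, 6:2, 7:2, 9:2, 10:1. Sum = 16.
n = 10, so closeness = 9/16.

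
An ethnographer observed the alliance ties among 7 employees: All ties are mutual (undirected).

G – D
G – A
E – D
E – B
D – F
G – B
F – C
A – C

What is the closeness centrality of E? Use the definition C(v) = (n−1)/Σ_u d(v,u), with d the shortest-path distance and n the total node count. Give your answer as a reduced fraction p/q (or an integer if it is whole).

Distances from E: A:3, B:1, C:3, D:1, F:2, G:2. Sum = 12.
n = 7, so closeness = 6/12 = 1/2.

1/2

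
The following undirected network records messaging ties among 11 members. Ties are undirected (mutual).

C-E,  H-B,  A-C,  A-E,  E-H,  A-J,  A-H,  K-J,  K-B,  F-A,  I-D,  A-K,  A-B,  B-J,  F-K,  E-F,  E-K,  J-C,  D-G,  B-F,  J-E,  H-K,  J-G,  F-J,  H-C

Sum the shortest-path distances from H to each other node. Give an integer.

Distances from H: A:1, B:1, C:1, D:4, E:1, F:2, G:3, I:5, J:2, K:1.
Sum = 1 + 1 + 1 + 4 + 1 + 2 + 3 + 5 + 2 + 1 = 21.

21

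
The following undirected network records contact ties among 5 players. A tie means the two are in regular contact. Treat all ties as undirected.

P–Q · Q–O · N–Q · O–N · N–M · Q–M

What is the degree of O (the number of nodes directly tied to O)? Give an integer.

O is directly tied to N and Q. That is 2 neighbors, so the degree of O is 2.

2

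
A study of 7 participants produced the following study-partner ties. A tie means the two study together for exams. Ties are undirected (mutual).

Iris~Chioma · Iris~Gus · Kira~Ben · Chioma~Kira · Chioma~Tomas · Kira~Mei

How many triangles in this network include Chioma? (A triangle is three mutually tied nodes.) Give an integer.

Chioma's neighbors are Iris, Kira, and Tomas, but none of them are tied to each other, so no triangle contains Chioma.

0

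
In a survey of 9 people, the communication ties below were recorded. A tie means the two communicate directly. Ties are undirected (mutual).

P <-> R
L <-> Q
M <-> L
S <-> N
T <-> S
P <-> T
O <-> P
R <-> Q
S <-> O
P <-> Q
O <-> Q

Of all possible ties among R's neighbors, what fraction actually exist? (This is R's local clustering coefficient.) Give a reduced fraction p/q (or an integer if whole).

1

R's neighbors: P and Q (k = 2).
Possible neighbor pairs: C(2,2) = 1. Edges among them: P–Q → e = 1.
Clustering(R) = 1/1.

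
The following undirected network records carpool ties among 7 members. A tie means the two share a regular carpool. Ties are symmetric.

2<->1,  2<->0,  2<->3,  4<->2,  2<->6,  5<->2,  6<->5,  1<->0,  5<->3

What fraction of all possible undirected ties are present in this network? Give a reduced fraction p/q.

3/7

There are 9 edges and 7 nodes, so the maximum possible is C(7,2) = 21.
Density = 9/21 = 3/7.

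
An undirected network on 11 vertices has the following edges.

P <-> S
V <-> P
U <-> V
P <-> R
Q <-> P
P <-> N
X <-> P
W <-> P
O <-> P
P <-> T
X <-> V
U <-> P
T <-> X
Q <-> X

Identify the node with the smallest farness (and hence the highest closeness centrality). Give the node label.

P

Farness (sum of distances to all others) for each node — N:19, O:19, P:10, Q:18, R:19, S:19, T:18, U:18, V:17, W:19, X:16.
The smallest farness is 10, for P, so P has the highest closeness.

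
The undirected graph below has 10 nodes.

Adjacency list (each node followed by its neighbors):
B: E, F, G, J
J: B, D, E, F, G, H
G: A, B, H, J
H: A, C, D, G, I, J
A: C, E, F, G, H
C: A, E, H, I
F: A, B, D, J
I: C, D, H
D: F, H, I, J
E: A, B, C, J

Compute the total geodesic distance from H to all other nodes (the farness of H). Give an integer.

12

Distances from H: A:1, B:2, C:1, D:1, E:2, F:2, G:1, I:1, J:1.
Sum = 1 + 2 + 1 + 1 + 2 + 2 + 1 + 1 + 1 = 12.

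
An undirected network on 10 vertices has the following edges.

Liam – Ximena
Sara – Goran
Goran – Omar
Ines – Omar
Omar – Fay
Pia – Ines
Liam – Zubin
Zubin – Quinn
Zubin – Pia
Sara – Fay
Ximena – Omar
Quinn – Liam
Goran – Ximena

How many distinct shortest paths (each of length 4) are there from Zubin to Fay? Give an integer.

2

The shortest distance is 4. The length-4 paths are: Zubin–Pia–Ines–Omar–Fay; Zubin–Liam–Ximena–Omar–Fay.
That gives 2 distinct shortest paths.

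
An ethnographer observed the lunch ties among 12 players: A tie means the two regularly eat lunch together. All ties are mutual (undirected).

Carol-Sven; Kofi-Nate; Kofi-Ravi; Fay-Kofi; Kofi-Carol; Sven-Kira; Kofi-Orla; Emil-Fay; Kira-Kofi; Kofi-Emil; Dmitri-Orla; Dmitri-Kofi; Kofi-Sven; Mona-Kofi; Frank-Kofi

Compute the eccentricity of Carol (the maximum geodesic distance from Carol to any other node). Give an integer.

2

Distances from Carol: Dmitri:2, Emil:2, Fay:2, Frank:2, Kira:2, Kofi:1, Mona:2, Nate:2, Orla:2, Ravi:2, Sven:1.
The largest is 2 (to Ravi, Dmitri, Emil, Mona, Fay, Kira, Orla, Frank, and Nate), so the eccentricity of Carol is 2.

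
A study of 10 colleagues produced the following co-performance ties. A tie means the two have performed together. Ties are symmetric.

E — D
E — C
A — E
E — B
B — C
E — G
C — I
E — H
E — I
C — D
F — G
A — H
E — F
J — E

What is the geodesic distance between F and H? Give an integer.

One shortest route is F – E – H, which uses 2 edges, and F and H are not directly tied, so nothing shorter exists. So d(F,H) = 2.

2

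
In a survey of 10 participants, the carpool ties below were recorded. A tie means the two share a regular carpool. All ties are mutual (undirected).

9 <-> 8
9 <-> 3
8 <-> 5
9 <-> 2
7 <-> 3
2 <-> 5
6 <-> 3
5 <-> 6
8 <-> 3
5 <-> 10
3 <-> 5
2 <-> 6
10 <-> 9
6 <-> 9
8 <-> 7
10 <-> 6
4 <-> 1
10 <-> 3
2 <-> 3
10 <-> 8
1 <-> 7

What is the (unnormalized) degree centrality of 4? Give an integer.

4 is directly tied to 1. That is 1 neighbor, so the degree of 4 is 1.

1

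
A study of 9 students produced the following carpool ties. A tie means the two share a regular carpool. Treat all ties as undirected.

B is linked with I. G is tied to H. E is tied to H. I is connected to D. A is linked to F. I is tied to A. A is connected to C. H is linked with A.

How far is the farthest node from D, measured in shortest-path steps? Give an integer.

Distances from D: A:2, B:2, C:3, E:4, F:3, G:4, H:3, I:1.
The largest is 4 (to E and G), so the eccentricity of D is 4.

4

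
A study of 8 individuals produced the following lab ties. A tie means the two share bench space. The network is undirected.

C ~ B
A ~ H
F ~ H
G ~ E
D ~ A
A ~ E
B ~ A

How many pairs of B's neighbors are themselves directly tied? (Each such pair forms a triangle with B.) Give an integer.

B's neighbors are A and C, but none of them are tied to each other, so no triangle contains B.

0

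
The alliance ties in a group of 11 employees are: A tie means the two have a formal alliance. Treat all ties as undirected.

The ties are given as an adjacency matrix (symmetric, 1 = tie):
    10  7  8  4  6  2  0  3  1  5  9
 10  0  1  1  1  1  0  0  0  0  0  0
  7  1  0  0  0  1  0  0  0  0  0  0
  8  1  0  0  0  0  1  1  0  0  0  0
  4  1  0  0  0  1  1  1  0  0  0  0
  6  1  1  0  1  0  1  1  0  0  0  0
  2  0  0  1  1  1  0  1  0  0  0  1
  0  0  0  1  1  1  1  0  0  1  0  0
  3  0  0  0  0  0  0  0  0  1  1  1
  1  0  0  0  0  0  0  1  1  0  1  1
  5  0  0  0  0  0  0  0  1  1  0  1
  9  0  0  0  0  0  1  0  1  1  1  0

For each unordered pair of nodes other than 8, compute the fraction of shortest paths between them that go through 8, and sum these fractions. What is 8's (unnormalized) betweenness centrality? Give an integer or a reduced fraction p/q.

2

Pairs whose geodesics pass through 8 — 10–2: 1/3; 10–0: 1/3; 10–3: 2/6; 10–1: 1/3; 10–5: 2/6; 10–9: 1/3.
All other pairs contribute 0.
Summing the contributions gives betweenness(8) = 2.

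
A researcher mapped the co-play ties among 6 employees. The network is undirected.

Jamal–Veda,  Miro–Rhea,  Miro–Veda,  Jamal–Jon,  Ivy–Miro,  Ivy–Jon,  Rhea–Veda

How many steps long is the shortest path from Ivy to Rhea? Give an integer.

One shortest route is Ivy – Miro – Rhea, which uses 2 edges, and Ivy and Rhea are not directly tied, so nothing shorter exists. So d(Ivy,Rhea) = 2.

2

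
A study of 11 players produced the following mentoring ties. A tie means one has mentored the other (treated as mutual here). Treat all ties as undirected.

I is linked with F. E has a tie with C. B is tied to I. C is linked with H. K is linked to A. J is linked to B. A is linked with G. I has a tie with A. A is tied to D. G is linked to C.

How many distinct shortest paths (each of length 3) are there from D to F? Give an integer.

1

The shortest distance is 3, and the only length-3 path is D–A–I–F. So there is exactly 1 shortest path.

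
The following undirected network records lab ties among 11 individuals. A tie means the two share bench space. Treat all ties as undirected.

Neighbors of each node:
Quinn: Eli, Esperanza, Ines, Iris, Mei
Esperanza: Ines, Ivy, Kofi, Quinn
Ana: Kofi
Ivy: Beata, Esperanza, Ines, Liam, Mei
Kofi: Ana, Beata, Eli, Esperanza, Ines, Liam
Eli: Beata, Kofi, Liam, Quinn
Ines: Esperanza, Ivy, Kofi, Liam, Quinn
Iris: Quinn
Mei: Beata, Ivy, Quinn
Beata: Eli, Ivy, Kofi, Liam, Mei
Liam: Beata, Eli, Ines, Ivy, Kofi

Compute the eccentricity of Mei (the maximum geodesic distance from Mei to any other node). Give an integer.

Distances from Mei: Ana:3, Beata:1, Eli:2, Esperanza:2, Ines:2, Iris:2, Ivy:1, Kofi:2, Liam:2, Quinn:1.
The largest is 3 (to Ana), so the eccentricity of Mei is 3.

3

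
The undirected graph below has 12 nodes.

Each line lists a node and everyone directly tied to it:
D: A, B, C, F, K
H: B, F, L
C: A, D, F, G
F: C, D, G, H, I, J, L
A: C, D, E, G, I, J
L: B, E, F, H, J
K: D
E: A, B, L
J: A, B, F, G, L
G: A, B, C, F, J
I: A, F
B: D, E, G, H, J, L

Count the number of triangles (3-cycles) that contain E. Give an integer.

1

E's neighbors: A, B, and L.
Neighbor pairs that are themselves tied: E–B–L. Each forms one triangle with E, for 1 in total.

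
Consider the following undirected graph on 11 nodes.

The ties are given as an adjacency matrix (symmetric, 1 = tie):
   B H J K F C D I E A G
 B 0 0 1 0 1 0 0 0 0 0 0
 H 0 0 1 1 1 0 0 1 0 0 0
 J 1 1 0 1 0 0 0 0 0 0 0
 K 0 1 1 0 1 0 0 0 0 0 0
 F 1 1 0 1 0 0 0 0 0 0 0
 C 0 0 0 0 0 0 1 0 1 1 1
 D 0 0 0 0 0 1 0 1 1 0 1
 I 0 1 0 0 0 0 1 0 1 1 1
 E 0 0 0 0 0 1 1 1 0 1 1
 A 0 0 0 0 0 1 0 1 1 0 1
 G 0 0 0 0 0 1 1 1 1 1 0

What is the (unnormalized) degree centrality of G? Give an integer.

G is directly tied to A, C, D, E, and I. That is 5 neighbors, so the degree of G is 5.

5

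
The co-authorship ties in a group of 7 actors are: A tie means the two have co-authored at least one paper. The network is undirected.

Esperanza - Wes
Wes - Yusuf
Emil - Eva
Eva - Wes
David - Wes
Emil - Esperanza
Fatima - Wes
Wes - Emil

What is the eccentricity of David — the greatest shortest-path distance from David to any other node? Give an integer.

Distances from David: Emil:2, Esperanza:2, Eva:2, Fatima:2, Wes:1, Yusuf:2.
The largest is 2 (to Emil, Fatima, Eva, Yusuf, and Esperanza), so the eccentricity of David is 2.

2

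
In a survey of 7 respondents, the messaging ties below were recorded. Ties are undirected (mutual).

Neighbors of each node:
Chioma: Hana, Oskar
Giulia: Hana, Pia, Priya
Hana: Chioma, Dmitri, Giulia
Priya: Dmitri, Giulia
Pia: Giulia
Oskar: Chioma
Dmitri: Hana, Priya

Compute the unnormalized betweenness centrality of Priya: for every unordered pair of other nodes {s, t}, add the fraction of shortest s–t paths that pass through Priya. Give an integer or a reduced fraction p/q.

Pairs whose geodesics pass through Priya — Giulia–Dmitri: 1/2; Pia–Dmitri: 1/2.
All other pairs contribute 0.
Summing the contributions gives betweenness(Priya) = 1.

1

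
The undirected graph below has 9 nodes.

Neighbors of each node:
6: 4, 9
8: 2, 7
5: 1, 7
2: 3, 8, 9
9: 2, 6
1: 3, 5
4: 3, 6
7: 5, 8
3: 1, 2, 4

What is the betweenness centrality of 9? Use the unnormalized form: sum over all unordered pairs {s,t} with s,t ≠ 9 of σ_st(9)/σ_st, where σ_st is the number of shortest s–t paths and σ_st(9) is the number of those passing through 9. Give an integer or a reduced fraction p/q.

3

Pairs whose geodesics pass through 9 — 2–6: 1; 8–6: 1; 7–6: 1.
All other pairs contribute 0.
Summing the contributions gives betweenness(9) = 3.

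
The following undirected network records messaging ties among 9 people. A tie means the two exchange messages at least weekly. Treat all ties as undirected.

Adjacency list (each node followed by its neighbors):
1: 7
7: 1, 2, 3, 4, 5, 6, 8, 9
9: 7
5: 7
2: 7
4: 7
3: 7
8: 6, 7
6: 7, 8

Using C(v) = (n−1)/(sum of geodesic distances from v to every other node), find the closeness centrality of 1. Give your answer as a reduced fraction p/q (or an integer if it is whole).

Distances from 1: 2:2, 3:2, 4:2, 5:2, 6:2, 7:1, 8:2, 9:2. Sum = 15.
n = 9, so closeness = 8/15.

8/15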